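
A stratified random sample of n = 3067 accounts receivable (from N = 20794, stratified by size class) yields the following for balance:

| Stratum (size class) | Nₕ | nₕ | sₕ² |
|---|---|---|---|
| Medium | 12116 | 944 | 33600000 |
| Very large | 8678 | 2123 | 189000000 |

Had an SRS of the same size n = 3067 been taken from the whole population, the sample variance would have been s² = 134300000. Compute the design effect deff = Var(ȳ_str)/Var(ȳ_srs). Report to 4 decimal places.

Var(ȳ_str) = Σ Wₕ²(1−fₕ)sₕ²/nₕ with Wₕ = Nₕ/20794:
  Medium: (12116/20794)²·(1−944/12116)·33600000/944 = 11142.468
  Very large: (8678/20794)²·(1−2123/8678)·189000000/2123 = 11711.919
  → Var(ȳ_str) = 22854.387.
Var(ȳ_srs) = (1 − 3067/20794)·134300000/3067 = 37330.125.
deff = 22854.387 / 37330.125 = 0.6122.

0.6122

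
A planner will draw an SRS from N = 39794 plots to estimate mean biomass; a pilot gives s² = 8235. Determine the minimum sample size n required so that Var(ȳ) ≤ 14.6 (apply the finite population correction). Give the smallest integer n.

Without fpc, n₀ = s²/D = 8235/14.6 = 564.0411.
With fpc, (1 − n/N)·s²/n ≤ D requires n ≥ n₀/(1 + n₀/N) = 564.0411/(1 + 564.0411/39794) = 556.1581.
Rounding up, n = 557.

557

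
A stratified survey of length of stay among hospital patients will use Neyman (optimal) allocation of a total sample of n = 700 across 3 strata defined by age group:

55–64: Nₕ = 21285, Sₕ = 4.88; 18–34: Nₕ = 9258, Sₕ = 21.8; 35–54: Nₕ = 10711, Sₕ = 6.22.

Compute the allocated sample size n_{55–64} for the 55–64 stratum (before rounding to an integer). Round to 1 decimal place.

195.3

Neyman allocation: nₕ = n·NₕSₕ / Σⱼ NⱼSⱼ.
Σ NⱼSⱼ = 21285·4.88 + 9258·21.8 + 10711·6.22 = 372317.62.
n_{55–64} = 700·21285·4.88 / 372317.62 = 195.3.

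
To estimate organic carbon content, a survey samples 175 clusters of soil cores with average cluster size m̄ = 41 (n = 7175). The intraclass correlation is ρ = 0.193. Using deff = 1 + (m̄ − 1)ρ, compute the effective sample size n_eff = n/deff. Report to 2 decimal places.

deff = 1 + (41 − 1)·0.193 = 1 + 7.72 = 8.72.
n_eff = 7175 / 8.72 = 822.82.

822.82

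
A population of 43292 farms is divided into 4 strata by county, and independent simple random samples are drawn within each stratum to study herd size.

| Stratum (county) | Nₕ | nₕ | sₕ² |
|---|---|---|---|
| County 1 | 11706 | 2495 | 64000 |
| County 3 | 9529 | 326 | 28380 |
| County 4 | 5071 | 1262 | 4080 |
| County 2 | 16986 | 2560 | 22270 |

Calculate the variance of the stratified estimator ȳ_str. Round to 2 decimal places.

6.72

Var(ȳ_str) = Σₕ Wₕ²(1 − fₕ)sₕ²/nₕ with Wₕ = Nₕ/N, N = 43292.
County 1: Wₕ = 0.27039638; term = 0.27039638²·(1 − 0.21313856)·64000/2495 = 1.4757386.
County 3: Wₕ = 0.22010995; term = 0.22010995²·(1 − 0.03421135)·28380/326 = 4.0733923.
County 4: Wₕ = 0.11713481; term = 0.11713481²·(1 − 0.24886610)·4080/1262 = 0.033318857.
County 2: Wₕ = 0.39235887; term = 0.39235887²·(1 − 0.15071235)·22270/2560 = 1.1373706.
Sum = 6.7198204.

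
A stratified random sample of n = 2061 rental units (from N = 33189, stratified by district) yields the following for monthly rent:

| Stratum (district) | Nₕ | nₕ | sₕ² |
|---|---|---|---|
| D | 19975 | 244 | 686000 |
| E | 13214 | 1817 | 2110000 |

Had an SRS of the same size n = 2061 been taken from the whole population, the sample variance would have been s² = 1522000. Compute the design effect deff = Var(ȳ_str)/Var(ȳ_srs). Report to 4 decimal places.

Var(ȳ_str) = Σ Wₕ²(1−fₕ)sₕ²/nₕ with Wₕ = Nₕ/33189:
  D: (19975/33189)²·(1−244/19975)·686000/244 = 1005.9626
  E: (13214/33189)²·(1−1817/13214)·2110000/1817 = 158.76839
  → Var(ȳ_str) = 1164.731.
Var(ȳ_srs) = (1 − 2061/33189)·1522000/2061 = 692.6179.
deff = 1164.731 / 692.6179 = 1.6816.

1.6816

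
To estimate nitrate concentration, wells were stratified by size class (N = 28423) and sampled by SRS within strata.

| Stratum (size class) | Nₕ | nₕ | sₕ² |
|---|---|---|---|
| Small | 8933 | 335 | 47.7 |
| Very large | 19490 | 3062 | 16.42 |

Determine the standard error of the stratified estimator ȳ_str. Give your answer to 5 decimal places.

0.12515

Var(ȳ_str) = Σₕ Wₕ²(1 − fₕ)sₕ²/nₕ with Wₕ = Nₕ/N, N = 28423.
Small: Wₕ = 0.31428772; term = 0.31428772²·(1 − 0.03750140)·47.7/335 = 0.01353719.
Very large: Wₕ = 0.68571228; term = 0.68571228²·(1 − 0.15710621)·16.42/3062 = 0.0021253217.
Sum = 0.015662512.
SE = √(0.015662512) = 0.12515.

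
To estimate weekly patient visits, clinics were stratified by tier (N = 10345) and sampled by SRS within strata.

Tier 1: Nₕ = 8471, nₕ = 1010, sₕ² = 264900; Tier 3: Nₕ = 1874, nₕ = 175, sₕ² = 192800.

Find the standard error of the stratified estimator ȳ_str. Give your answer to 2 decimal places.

Var(ȳ_str) = Σₕ Wₕ²(1 − fₕ)sₕ²/nₕ with Wₕ = Nₕ/N, N = 10345.
Tier 1: Wₕ = 0.81884969; term = 0.81884969²·(1 − 0.11923032)·264900/1010 = 154.89283.
Tier 3: Wₕ = 0.18115031; term = 0.18115031²·(1 − 0.09338314)·192800/175 = 32.777132.
Sum = 187.66996.
SE = √(187.66996) = 13.70.

13.70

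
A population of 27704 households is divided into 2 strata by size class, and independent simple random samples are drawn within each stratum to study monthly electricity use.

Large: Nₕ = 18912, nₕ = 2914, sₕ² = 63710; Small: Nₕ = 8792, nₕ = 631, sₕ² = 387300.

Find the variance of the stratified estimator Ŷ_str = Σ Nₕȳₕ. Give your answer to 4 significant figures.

Var(Ŷ_str) = Σₕ Nₕ²(1 − fₕ)sₕ²/nₕ.
Large: 18912²·(1 − 2914/18912)·63710/2914 = 6.6148684 × 10^9.
Small: 8792²·(1 − 631/8792)·387300/631 = 4.4040191 × 10^10.
Sum = 5.0655059 × 10^10.

5.066 × 10^10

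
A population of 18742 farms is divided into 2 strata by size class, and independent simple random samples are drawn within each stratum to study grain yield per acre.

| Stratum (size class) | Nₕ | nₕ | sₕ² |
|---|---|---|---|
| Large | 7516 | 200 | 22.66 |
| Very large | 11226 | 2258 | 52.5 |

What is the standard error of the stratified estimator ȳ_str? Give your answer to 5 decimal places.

Var(ȳ_str) = Σₕ Wₕ²(1 − fₕ)sₕ²/nₕ with Wₕ = Nₕ/N, N = 18742.
Large: Wₕ = 0.40102444; term = 0.40102444²·(1 − 0.02660990)·22.66/200 = 0.017736116.
Very large: Wₕ = 0.59897556; term = 0.59897556²·(1 − 0.20114021)·52.5/2258 = 0.0066638335.
Sum = 0.02439995.
SE = √(0.02439995) = 0.15620.

0.15620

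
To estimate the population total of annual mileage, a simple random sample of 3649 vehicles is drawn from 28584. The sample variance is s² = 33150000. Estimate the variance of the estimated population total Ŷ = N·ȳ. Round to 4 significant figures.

6.475 × 10^12

Var(Ŷ) = N²·Var(ȳ) = N²·(1 − n/N)·s²/n.
f = 3649/28584 = 0.12765883; Var(ȳ) = 0.87234117·33150000/3649 = 7924.941.
Var(Ŷ) = 28584² · 7924.941 = 6.4750339 × 10^12.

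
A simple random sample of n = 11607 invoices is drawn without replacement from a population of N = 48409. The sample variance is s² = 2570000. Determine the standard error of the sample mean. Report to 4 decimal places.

Under SRS without replacement, Var(ȳ) = (1 − f)·s²/n with f = n/N = 11607/48409 = 0.23976946.
Var(ȳ) = (1 − 0.23976946)·2570000/11607 = 0.76023054·221.41811 = 168.32881.
SE(ȳ) = √(168.32881) = 12.9742.

12.9742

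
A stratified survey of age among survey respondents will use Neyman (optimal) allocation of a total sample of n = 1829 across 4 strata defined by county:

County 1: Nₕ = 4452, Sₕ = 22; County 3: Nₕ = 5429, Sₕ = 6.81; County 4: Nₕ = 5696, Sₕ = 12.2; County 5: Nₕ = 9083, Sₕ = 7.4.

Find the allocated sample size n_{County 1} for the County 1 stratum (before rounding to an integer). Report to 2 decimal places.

Neyman allocation: nₕ = n·NₕSₕ / Σⱼ NⱼSⱼ.
Σ NⱼSⱼ = 4452·22 + 5429·6.81 + 5696·12.2 + 9083·7.4 = 271620.89.
n_{County 1} = 1829·4452·22 / 271620.89 = 659.52.

659.52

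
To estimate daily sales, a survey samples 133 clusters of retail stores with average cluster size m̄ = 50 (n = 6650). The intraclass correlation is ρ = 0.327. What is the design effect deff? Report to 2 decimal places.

deff = 1 + (50 − 1)·0.327 = 1 + 16.023 = 17.023.

17.02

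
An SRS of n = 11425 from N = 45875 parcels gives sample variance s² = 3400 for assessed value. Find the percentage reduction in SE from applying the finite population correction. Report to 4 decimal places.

13.3424

f = n/N = 11425/45875 = 0.24904632.
SE_no-fpc = √(s²/n) = 0.54552085; SE_fpc = √((1−f)s²/n) = 0.47273519.
Ratio = √(1−f) = 0.86657584. Reduction = 100·(1 − 0.86657584) = 13.3424%.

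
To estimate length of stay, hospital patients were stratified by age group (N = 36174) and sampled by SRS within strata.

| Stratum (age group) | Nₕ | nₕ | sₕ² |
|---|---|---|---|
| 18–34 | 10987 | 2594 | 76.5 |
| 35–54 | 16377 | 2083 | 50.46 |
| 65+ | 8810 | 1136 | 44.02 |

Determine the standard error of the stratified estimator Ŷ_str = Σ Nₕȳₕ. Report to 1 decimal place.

Var(Ŷ_str) = Σₕ Nₕ²(1 − fₕ)sₕ²/nₕ.
18–34: 10987²·(1 − 2594/10987)·76.5/2594 = 2.7194922 × 10^6.
35–54: 16377²·(1 − 2083/16377)·50.46/2083 = 5.6708231 × 10^6.
65+: 8810²·(1 − 1136/8810)·44.02/1136 = 2.6198077 × 10^6.
Sum = 1.1010123 × 10^7.
SE = √(1.1010123 × 10^7) = 3318.2.

3318.2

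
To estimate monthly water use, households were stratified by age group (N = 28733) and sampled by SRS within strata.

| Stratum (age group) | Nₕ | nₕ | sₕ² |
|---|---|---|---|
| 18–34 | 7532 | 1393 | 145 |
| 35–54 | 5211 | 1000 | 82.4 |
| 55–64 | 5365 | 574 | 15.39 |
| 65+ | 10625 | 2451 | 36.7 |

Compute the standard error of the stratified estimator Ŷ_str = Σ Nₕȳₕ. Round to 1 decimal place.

Var(Ŷ_str) = Σₕ Nₕ²(1 − fₕ)sₕ²/nₕ.
18–34: 7532²·(1 − 1393/7532)·145/1393 = 4.8130994 × 10^6.
35–54: 5211²·(1 − 1000/5211)·82.4/1000 = 1.8081461 × 10^6.
55–64: 5365²·(1 − 574/5365)·15.39/574 = 689164.07.
65+: 10625²·(1 − 2451/10625)·36.7/2451 = 1.300428 × 10^6.
Sum = 8.6108376 × 10^6.
SE = √(8.6108376 × 10^6) = 2934.4.

2934.4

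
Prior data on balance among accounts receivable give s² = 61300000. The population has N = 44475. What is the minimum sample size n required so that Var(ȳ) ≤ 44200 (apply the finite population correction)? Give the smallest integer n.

1345

Without fpc, n₀ = s²/D = 61300000/44200 = 1386.8778.
With fpc, (1 − n/N)·s²/n ≤ D requires n ≥ n₀/(1 + n₀/N) = 1386.8778/(1 + 1386.8778/44475) = 1344.9382.
Rounding up, n = 1345.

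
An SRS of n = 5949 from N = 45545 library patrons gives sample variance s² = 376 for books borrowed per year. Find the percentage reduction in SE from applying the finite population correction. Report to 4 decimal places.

f = n/N = 5949/45545 = 0.13061807.
SE_no-fpc = √(s²/n) = 0.25140386; SE_fpc = √((1−f)s²/n) = 0.2344106.
Ratio = √(1−f) = 0.93240653. Reduction = 100·(1 − 0.93240653) = 6.7593%.

6.7593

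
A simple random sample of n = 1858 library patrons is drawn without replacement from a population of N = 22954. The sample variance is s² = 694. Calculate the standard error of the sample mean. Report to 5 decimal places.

0.58591

Under SRS without replacement, Var(ȳ) = (1 − f)·s²/n with f = n/N = 1858/22954 = 0.08094450.
Var(ȳ) = (1 − 0.08094450)·694/1858 = 0.91905550·0.37351991 = 0.34328553.
SE(ȳ) = √(0.34328553) = 0.58591.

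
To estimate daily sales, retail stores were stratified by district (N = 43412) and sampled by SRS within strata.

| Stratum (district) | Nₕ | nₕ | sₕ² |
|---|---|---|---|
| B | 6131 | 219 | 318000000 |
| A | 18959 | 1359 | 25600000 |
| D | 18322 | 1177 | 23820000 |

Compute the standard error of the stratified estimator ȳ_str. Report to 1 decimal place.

Var(ȳ_str) = Σₕ Wₕ²(1 − fₕ)sₕ²/nₕ with Wₕ = Nₕ/N, N = 43412.
B: Wₕ = 0.14122823; term = 0.14122823²·(1 − 0.03572011)·318000000/219 = 27927.313.
A: Wₕ = 0.43672257; term = 0.43672257²·(1 − 0.07168100)·25600000/1359 = 3335.2548.
D: Wₕ = 0.42204920; term = 0.42204920²·(1 − 0.06423971)·23820000/1177 = 3373.3086.
Sum = 34635.876.
SE = √(34635.876) = 186.1.

186.1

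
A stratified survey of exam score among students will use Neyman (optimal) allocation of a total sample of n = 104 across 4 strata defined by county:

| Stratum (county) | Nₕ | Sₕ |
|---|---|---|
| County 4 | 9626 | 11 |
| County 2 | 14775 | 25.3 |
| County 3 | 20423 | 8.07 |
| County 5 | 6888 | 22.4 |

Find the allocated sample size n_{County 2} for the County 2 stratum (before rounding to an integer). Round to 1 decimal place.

48.7

Neyman allocation: nₕ = n·NₕSₕ / Σⱼ NⱼSⱼ.
Σ NⱼSⱼ = 9626·11 + 14775·25.3 + 20423·8.07 + 6888·22.4 = 798798.31.
n_{County 2} = 104·14775·25.3 / 798798.31 = 48.7.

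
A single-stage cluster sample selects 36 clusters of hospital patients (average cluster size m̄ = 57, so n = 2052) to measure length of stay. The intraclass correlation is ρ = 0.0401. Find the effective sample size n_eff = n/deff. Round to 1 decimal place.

632.2

deff = 1 + (57 − 1)·0.0401 = 1 + 2.2456 = 3.2456.
n_eff = 2052 / 3.2456 = 632.2.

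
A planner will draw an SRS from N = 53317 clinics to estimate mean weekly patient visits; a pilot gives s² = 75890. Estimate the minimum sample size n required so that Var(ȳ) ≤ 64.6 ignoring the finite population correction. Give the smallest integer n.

Without fpc, n₀ = s²/D = 75890/64.6 = 1174.7678.
Rounding up, n = 1175.

1175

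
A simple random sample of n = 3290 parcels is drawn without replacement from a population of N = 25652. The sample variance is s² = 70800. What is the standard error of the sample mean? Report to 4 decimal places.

Under SRS without replacement, Var(ȳ) = (1 − f)·s²/n with f = n/N = 3290/25652 = 0.12825511.
Var(ȳ) = (1 − 0.12825511)·70800/3290 = 0.87174489·21.519757 = 18.759738.
SE(ȳ) = √(18.759738) = 4.3313.

4.3313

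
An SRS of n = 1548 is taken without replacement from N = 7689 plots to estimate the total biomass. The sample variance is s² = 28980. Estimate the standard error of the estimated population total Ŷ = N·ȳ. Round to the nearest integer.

29732

Var(Ŷ) = N²·Var(ȳ) = N²·(1 − n/N)·s²/n.
f = 1548/7689 = 0.20132657; Var(ȳ) = 0.79867343·28980/1548 = 14.95191.
Var(Ŷ) = 7689² · 14.95191 = 8.839677 × 10^8.
SE(Ŷ) = √(8.839677 × 10^8) = 29732.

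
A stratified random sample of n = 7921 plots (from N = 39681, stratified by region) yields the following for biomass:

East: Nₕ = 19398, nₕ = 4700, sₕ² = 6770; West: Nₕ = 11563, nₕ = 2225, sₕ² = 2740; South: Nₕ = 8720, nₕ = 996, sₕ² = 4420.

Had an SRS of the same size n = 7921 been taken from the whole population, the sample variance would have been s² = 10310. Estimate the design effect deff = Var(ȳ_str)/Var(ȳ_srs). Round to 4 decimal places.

Var(ȳ_str) = Σ Wₕ²(1−fₕ)sₕ²/nₕ with Wₕ = Nₕ/39681:
  East: (19398/39681)²·(1−4700/19398)·6770/4700 = 0.26081994
  West: (11563/39681)²·(1−2225/11563)·2740/2225 = 0.084446125
  South: (8720/39681)²·(1−996/8720)·4420/996 = 0.18982634
  → Var(ȳ_str) = 0.53509241.
Var(ȳ_srs) = (1 − 7921/39681)·10310/7921 = 1.0417813.
deff = 0.53509241 / 1.0417813 = 0.5136.

0.5136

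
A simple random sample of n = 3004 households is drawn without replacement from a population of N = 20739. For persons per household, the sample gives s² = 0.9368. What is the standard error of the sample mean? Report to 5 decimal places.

Under SRS without replacement, Var(ȳ) = (1 − f)·s²/n with f = n/N = 3004/20739 = 0.14484787.
Var(ȳ) = (1 − 0.14484787)·0.9368/3004 = 0.85515213·3.1185087 × 10^-4 = 2.6667993 × 10^-4.
SE(ȳ) = √(2.6667993 × 10^-4) = 0.01633.

0.01633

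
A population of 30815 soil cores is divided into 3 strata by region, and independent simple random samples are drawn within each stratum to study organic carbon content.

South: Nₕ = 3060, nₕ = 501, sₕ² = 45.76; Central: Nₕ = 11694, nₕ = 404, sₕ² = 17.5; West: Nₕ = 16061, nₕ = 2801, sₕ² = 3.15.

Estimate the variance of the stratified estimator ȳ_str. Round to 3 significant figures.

0.00703

Var(ȳ_str) = Σₕ Wₕ²(1 − fₕ)sₕ²/nₕ with Wₕ = Nₕ/N, N = 30815.
South: Wₕ = 0.09930229; term = 0.09930229²·(1 − 0.16372549)·45.76/501 = 7.5320927 × 10^-4.
Central: Wₕ = 0.37949051; term = 0.37949051²·(1 − 0.03454763)·17.5/404 = 0.0060226742.
West: Wₕ = 0.52120720; term = 0.52120720²·(1 − 0.17439761)·3.15/2801 = 2.5222563 × 10^-4.
Sum = 0.0070281091.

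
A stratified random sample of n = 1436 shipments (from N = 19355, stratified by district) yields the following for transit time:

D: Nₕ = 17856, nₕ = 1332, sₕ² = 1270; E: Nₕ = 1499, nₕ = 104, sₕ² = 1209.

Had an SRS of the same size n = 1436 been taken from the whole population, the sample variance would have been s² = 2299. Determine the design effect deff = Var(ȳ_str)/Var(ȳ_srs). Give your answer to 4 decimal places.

Var(ȳ_str) = Σ Wₕ²(1−fₕ)sₕ²/nₕ with Wₕ = Nₕ/19355:
  D: (17856/19355)²·(1−1332/17856)·1270/1332 = 0.75095257
  E: (1499/19355)²·(1−104/1499)·1209/104 = 0.064890699
  → Var(ȳ_str) = 0.81584327.
Var(ȳ_srs) = (1 − 1436/19355)·2299/1436 = 1.4821943.
deff = 0.81584327 / 1.4821943 = 0.5504.

0.5504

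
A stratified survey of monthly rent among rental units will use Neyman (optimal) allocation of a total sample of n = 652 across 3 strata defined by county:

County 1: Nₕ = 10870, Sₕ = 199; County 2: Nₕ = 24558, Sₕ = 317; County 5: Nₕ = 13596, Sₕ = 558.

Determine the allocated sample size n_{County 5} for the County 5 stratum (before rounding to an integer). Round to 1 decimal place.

Neyman allocation: nₕ = n·NₕSₕ / Σⱼ NⱼSⱼ.
Σ NⱼSⱼ = 10870·199 + 24558·317 + 13596·558 = 1.7534584 × 10^7.
n_{County 5} = 652·13596·558 / (1.7534584 × 10^7) = 282.1.

282.1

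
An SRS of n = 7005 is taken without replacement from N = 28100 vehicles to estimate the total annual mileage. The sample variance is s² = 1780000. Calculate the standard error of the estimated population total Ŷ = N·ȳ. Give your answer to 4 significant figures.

388100

Var(Ŷ) = N²·Var(ȳ) = N²·(1 − n/N)·s²/n.
f = 7005/28100 = 0.24928826; Var(ȳ) = 0.75071174·1780000/7005 = 190.75902.
Var(Ŷ) = 28100² · 190.75902 = 1.5062523 × 10^11.
SE(Ŷ) = √(1.5062523 × 10^11) = 388100.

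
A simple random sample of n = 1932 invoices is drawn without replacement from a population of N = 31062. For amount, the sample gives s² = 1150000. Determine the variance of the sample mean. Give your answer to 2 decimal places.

Under SRS without replacement, Var(ȳ) = (1 − f)·s²/n with f = n/N = 1932/31062 = 0.06219818.
Var(ȳ) = (1 − 0.06219818)·1150000/1932 = 0.93780182·595.2381 = 558.21537.

558.22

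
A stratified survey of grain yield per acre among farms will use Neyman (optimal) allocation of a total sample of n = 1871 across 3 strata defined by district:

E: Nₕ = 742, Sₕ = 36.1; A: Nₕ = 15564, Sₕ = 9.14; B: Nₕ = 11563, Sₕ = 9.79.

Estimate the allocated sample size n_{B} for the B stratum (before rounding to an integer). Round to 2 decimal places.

Neyman allocation: nₕ = n·NₕSₕ / Σⱼ NⱼSⱼ.
Σ NⱼSⱼ = 742·36.1 + 15564·9.14 + 11563·9.79 = 282242.93.
n_{B} = 1871·11563·9.79 / 282242.93 = 750.42.

750.42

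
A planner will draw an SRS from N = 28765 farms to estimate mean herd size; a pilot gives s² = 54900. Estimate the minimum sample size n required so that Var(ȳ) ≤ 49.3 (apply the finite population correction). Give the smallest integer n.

1073

Without fpc, n₀ = s²/D = 54900/49.3 = 1113.5903.
With fpc, (1 − n/N)·s²/n ≤ D requires n ≥ n₀/(1 + n₀/N) = 1113.5903/(1 + 1113.5903/28765) = 1072.0862.
Rounding up, n = 1073.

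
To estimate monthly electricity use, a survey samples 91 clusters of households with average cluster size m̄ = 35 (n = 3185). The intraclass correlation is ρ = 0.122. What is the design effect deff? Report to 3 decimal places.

5.148

deff = 1 + (35 − 1)·0.122 = 1 + 4.148 = 5.148.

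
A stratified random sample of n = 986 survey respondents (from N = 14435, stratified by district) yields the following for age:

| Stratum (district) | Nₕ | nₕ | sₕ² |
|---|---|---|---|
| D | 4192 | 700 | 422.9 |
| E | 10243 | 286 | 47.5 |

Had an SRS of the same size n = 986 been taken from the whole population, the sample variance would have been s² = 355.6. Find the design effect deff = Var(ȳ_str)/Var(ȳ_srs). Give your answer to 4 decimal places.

0.3682

Var(ȳ_str) = Σ Wₕ²(1−fₕ)sₕ²/nₕ with Wₕ = Nₕ/14435:
  D: (4192/14435)²·(1−700/4192)·422.9/700 = 0.042442561
  E: (10243/14435)²·(1−286/10243)·47.5/286 = 0.08129235
  → Var(ȳ_str) = 0.12373491.
Var(ȳ_srs) = (1 − 986/14435)·355.6/986 = 0.33601452.
deff = 0.12373491 / 0.33601452 = 0.3682.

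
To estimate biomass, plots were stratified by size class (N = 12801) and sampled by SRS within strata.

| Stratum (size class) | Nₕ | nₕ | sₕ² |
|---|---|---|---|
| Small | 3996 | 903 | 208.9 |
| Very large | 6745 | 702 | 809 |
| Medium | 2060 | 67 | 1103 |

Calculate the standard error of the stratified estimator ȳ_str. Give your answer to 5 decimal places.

Var(ȳ_str) = Σₕ Wₕ²(1 − fₕ)sₕ²/nₕ with Wₕ = Nₕ/N, N = 12801.
Small: Wₕ = 0.31216311; term = 0.31216311²·(1 − 0.22597598)·208.9/903 = 0.01744891.
Very large: Wₕ = 0.52691196; term = 0.52691196²·(1 − 0.10407709)·809/702 = 0.2866541.
Medium: Wₕ = 0.16092493; term = 0.16092493²·(1 − 0.03252427)·1103/67 = 0.41246531.
Sum = 0.71656832.
SE = √(0.71656832) = 0.84650.

0.84650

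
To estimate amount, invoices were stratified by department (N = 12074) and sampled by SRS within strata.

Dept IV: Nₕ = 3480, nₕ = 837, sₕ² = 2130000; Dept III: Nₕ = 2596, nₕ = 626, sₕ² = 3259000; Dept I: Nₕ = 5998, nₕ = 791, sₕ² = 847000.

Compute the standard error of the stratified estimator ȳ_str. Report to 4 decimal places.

Var(ȳ_str) = Σₕ Wₕ²(1 − fₕ)sₕ²/nₕ with Wₕ = Nₕ/N, N = 12074.
Dept IV: Wₕ = 0.28822263; term = 0.28822263²·(1 − 0.24051724)·2130000/837 = 160.55662.
Dept III: Wₕ = 0.21500745; term = 0.21500745²·(1 − 0.24114022)·3259000/626 = 182.63272.
Dept I: Wₕ = 0.49676992; term = 0.49676992²·(1 − 0.13187729)·847000/791 = 229.40275.
Sum = 572.59209.
SE = √(572.59209) = 23.9289.

23.9289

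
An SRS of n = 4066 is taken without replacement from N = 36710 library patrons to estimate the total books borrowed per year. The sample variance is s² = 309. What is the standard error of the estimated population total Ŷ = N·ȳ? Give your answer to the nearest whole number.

9543

Var(Ŷ) = N²·Var(ȳ) = N²·(1 − n/N)·s²/n.
f = 4066/36710 = 0.11076001; Var(ȳ) = 0.88923999·309/4066 = 0.06757874.
Var(Ŷ) = 36710² · 0.06757874 = 9.1070739 × 10^7.
SE(Ŷ) = √(9.1070739 × 10^7) = 9543.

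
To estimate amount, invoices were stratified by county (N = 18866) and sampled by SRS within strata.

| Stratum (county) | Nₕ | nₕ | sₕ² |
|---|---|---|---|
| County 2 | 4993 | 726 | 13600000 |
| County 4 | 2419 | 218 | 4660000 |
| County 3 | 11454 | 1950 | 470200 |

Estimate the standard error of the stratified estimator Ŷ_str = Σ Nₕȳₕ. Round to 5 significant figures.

Var(Ŷ_str) = Σₕ Nₕ²(1 − fₕ)sₕ²/nₕ.
County 2: 4993²·(1 − 726/4993)·13600000/726 = 3.9910438 × 10^11.
County 4: 2419²·(1 − 218/2419)·4660000/218 = 1.1381129 × 10^11.
County 3: 11454²·(1 − 1950/11454)·470200/1950 = 2.6248931 × 10^10.
Sum = 5.391646 × 10^11.
SE = √(5.391646 × 10^11) = 734280.

734280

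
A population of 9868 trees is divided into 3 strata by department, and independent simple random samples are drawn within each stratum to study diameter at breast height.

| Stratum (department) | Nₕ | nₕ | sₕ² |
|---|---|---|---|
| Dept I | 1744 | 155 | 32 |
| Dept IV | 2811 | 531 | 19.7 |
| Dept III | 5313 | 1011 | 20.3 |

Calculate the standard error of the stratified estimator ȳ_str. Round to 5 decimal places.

Var(ȳ_str) = Σₕ Wₕ²(1 − fₕ)sₕ²/nₕ with Wₕ = Nₕ/N, N = 9868.
Dept I: Wₕ = 0.17673287; term = 0.17673287²·(1 − 0.08887615)·32/155 = 0.0058753045.
Dept IV: Wₕ = 0.28486015; term = 0.28486015²·(1 − 0.18890075)·19.7/531 = 0.0024417945.
Dept III: Wₕ = 0.53840697; term = 0.53840697²·(1 − 0.19028797)·20.3/1011 = 0.0047129933.
Sum = 0.013030092.
SE = √(0.013030092) = 0.11415.

0.11415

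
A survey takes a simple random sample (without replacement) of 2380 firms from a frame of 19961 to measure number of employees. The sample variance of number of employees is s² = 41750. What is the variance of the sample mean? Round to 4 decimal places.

15.4504

Under SRS without replacement, Var(ȳ) = (1 − f)·s²/n with f = n/N = 2380/19961 = 0.11923250.
Var(ȳ) = (1 − 0.11923250)·41750/2380 = 0.88076750·17.542017 = 15.450438.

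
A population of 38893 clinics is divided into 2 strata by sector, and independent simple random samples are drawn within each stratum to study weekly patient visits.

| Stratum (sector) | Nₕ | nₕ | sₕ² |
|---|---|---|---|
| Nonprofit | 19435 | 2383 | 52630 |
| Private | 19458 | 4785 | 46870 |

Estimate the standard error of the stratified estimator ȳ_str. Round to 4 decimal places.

2.5860

Var(ȳ_str) = Σₕ Wₕ²(1 − fₕ)sₕ²/nₕ with Wₕ = Nₕ/N, N = 38893.
Nonprofit: Wₕ = 0.49970432; term = 0.49970432²·(1 − 0.12261384)·52630/2383 = 4.8386734.
Private: Wₕ = 0.50029568; term = 0.50029568²·(1 − 0.24591428)·46870/4785 = 1.8487885.
Sum = 6.6874619.
SE = √(6.6874619) = 2.5860.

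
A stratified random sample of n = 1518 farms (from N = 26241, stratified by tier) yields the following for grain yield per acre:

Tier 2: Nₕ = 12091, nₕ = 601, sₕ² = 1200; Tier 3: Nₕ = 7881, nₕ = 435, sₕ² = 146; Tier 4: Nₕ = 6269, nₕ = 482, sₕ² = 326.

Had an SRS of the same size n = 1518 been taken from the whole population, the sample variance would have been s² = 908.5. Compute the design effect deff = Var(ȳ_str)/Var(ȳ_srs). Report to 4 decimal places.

Var(ȳ_str) = Σ Wₕ²(1−fₕ)sₕ²/nₕ with Wₕ = Nₕ/26241:
  Tier 2: (12091/26241)²·(1−601/12091)·1200/601 = 0.40283599
  Tier 3: (7881/26241)²·(1−435/7881)·146/435 = 0.028602711
  Tier 4: (6269/26241)²·(1−482/6269)·326/482 = 0.035633752
  → Var(ȳ_str) = 0.46707245.
Var(ȳ_srs) = (1 − 1518/26241)·908.5/1518 = 0.56386345.
deff = 0.46707245 / 0.56386345 = 0.8283.

0.8283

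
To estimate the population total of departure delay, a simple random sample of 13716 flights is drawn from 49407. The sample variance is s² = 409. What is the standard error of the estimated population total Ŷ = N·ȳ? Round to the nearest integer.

7251

Var(Ŷ) = N²·Var(ȳ) = N²·(1 − n/N)·s²/n.
f = 13716/49407 = 0.27761248; Var(ȳ) = 0.72238752·409/13716 = 0.02154101.
Var(Ŷ) = 49407² · 0.02154101 = 5.2582718 × 10^7.
SE(Ŷ) = √(5.2582718 × 10^7) = 7251.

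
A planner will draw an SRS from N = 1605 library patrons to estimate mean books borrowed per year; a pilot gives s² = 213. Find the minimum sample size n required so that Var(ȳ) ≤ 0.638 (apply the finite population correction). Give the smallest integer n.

277

Without fpc, n₀ = s²/D = 213/0.638 = 333.8558.
With fpc, (1 − n/N)·s²/n ≤ D requires n ≥ n₀/(1 + n₀/N) = 333.8558/(1 + 333.8558/1605) = 276.3684.
Rounding up, n = 277.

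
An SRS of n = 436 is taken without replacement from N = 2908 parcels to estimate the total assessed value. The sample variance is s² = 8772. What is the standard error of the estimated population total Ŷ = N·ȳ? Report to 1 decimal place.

Var(Ŷ) = N²·Var(ȳ) = N²·(1 − n/N)·s²/n.
f = 436/2908 = 0.14993122; Var(ȳ) = 0.85006878·8772/436 = 17.10276.
Var(Ŷ) = 2908² · 17.10276 = 1.4462887 × 10^8.
SE(Ŷ) = √(1.4462887 × 10^8) = 12026.2.

12026.2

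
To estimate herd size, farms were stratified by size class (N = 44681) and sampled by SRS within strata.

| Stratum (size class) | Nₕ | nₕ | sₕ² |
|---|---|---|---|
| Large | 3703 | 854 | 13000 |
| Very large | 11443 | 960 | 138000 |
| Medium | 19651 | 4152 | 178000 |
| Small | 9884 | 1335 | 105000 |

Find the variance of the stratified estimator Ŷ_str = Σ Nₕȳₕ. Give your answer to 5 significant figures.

3.7108 × 10^10

Var(Ŷ_str) = Σₕ Nₕ²(1 − fₕ)sₕ²/nₕ.
Large: 3703²·(1 − 854/3703)·13000/854 = 1.6059486 × 10^8.
Very large: 11443²·(1 − 960/11443)·138000/960 = 1.7243814 × 10^10.
Medium: 19651²·(1 − 4152/19651)·178000/4152 = 1.3057228 × 10^10.
Small: 9884²·(1 − 1335/9884)·105000/1335 = 6.645935 × 10^9.
Sum = 3.7107572 × 10^10.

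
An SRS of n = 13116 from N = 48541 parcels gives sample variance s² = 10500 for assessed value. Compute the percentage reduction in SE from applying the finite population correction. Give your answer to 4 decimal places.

f = n/N = 13116/48541 = 0.27020457.
SE_no-fpc = √(s²/n) = 0.89473401; SE_fpc = √((1−f)s²/n) = 0.76435395.
Ratio = √(1−f) = 0.85428065. Reduction = 100·(1 − 0.85428065) = 14.5719%.

14.5719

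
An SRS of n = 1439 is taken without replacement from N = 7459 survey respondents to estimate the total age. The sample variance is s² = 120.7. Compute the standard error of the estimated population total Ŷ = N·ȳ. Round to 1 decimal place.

Var(Ŷ) = N²·Var(ȳ) = N²·(1 − n/N)·s²/n.
f = 1439/7459 = 0.19292130; Var(ȳ) = 0.80707870·120.7/1439 = 0.067695899.
Var(Ŷ) = 7459² · 0.067695899 = 3.7663751 × 10^6.
SE(Ŷ) = √(3.7663751 × 10^6) = 1940.7.

1940.7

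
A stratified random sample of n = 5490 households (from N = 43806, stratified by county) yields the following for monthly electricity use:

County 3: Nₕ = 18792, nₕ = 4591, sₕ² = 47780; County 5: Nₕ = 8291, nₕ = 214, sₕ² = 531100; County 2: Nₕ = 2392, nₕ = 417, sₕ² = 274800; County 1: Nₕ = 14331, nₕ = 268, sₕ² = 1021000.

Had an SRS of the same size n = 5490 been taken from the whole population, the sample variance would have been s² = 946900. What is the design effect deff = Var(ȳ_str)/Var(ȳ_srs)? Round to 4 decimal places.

3.2466

Var(ȳ_str) = Σ Wₕ²(1−fₕ)sₕ²/nₕ with Wₕ = Nₕ/43806:
  County 3: (18792/43806)²·(1−4591/18792)·47780/4591 = 1.4473167
  County 5: (8291/43806)²·(1−214/8291)·531100/214 = 86.606867
  County 2: (2392/43806)²·(1−417/2392)·274800/417 = 1.6223395
  County 1: (14331/43806)²·(1−268/14331)·1021000/268 = 400.10891
  → Var(ȳ_str) = 489.78543.
Var(ȳ_srs) = (1 − 5490/43806)·946900/5490 = 150.86147.
deff = 489.78543 / 150.86147 = 3.2466.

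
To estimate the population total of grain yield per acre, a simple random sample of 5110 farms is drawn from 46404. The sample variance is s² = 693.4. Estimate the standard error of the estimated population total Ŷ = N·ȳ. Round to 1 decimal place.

Var(Ŷ) = N²·Var(ȳ) = N²·(1 − n/N)·s²/n.
f = 5110/46404 = 0.11011982; Var(ȳ) = 0.88988018·693.4/5110 = 0.12075204.
Var(Ŷ) = 46404² · 0.12075204 = 2.6001914 × 10^8.
SE(Ŷ) = √(2.6001914 × 10^8) = 16125.1.

16125.1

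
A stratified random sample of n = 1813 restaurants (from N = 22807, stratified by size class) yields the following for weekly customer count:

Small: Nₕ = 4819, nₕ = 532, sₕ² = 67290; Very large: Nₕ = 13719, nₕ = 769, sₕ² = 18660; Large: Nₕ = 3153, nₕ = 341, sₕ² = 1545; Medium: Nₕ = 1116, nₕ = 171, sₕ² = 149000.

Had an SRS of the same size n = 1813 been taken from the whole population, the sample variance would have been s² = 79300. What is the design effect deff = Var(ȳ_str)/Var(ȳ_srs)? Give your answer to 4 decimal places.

Var(ȳ_str) = Σ Wₕ²(1−fₕ)sₕ²/nₕ with Wₕ = Nₕ/22807:
  Small: (4819/22807)²·(1−532/4819)·67290/532 = 5.023576
  Very large: (13719/22807)²·(1−769/13719)·18660/769 = 8.287837
  Large: (3153/22807)²·(1−341/3153)·1545/341 = 0.077228405
  Medium: (1116/22807)²·(1−171/1116)·149000/171 = 1.7666472
  → Var(ȳ_str) = 15.155289.
Var(ȳ_srs) = (1 − 1813/22807)·79300/1813 = 40.262655.
deff = 15.155289 / 40.262655 = 0.3764.

0.3764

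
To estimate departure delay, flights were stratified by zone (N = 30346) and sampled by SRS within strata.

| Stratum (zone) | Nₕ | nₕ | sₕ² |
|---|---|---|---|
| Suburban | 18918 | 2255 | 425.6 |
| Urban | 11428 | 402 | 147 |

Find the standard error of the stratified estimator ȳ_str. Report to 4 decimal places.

Var(ȳ_str) = Σₕ Wₕ²(1 − fₕ)sₕ²/nₕ with Wₕ = Nₕ/N, N = 30346.
Suburban: Wₕ = 0.62341000; term = 0.62341000²·(1 − 0.11919865)·425.6/2255 = 0.06460715.
Urban: Wₕ = 0.37659000; term = 0.37659000²·(1 − 0.03517676)·147/402 = 0.05003531.
Sum = 0.11464246.
SE = √(0.11464246) = 0.3386.

0.3386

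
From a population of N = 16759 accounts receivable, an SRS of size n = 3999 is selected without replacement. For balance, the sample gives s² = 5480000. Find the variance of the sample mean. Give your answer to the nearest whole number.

1043

Under SRS without replacement, Var(ȳ) = (1 − f)·s²/n with f = n/N = 3999/16759 = 0.23861806.
Var(ȳ) = (1 − 0.23861806)·5480000/3999 = 0.76138194·1370.3426 = 1043.3541.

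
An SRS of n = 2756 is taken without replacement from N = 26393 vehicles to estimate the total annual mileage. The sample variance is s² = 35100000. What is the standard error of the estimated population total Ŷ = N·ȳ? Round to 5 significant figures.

2.8187 × 10^6

Var(Ŷ) = N²·Var(ȳ) = N²·(1 − n/N)·s²/n.
f = 2756/26393 = 0.10442163; Var(ȳ) = 0.89557837·35100000/2756 = 11405.951.
Var(Ŷ) = 26393² · 11405.951 = 7.9452765 × 10^12.
SE(Ŷ) = √(7.9452765 × 10^12) = 2.8187 × 10^6.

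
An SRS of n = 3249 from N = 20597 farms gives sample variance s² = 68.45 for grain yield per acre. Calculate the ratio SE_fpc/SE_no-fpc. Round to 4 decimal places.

0.9177

f = n/N = 3249/20597 = 0.15774142.
SE_no-fpc = √(s²/n) = 0.14514827; SE_fpc = √((1−f)s²/n) = 0.13320931.
Ratio = √(1−f) = 0.91774647.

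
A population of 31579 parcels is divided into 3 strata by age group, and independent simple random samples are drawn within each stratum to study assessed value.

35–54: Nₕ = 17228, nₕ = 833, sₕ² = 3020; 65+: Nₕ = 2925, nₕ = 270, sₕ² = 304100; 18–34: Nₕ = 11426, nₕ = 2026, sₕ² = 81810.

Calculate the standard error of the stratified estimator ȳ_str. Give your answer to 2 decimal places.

3.76

Var(ȳ_str) = Σₕ Wₕ²(1 − fₕ)sₕ²/nₕ with Wₕ = Nₕ/N, N = 31579.
35–54: Wₕ = 0.54555242; term = 0.54555242²·(1 − 0.04835152)·3020/833 = 1.0268606.
65+: Wₕ = 0.09262485; term = 0.09262485²·(1 − 0.09230769)·304100/270 = 8.7709433.
18–34: Wₕ = 0.36182273; term = 0.36182273²·(1 − 0.17731490)·81810/2026 = 4.3490287.
Sum = 14.146833.
SE = √(14.146833) = 3.76.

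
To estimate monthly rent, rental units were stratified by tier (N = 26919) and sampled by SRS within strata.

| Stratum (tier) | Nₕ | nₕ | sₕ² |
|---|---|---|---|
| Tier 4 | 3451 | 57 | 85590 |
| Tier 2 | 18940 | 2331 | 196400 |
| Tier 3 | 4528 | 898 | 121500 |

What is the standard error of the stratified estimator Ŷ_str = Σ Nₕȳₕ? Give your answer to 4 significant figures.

215200

Var(Ŷ_str) = Σₕ Nₕ²(1 − fₕ)sₕ²/nₕ.
Tier 4: 3451²·(1 − 57/3451)·85590/57 = 1.7587535 × 10^10.
Tier 2: 18940²·(1 − 2331/18940)·196400/2331 = 2.6504686 × 10^10.
Tier 3: 4528²·(1 − 898/4528)·121500/898 = 2.2238884 × 10^9.
Sum = 4.6316109 × 10^10.
SE = √(4.6316109 × 10^10) = 215200.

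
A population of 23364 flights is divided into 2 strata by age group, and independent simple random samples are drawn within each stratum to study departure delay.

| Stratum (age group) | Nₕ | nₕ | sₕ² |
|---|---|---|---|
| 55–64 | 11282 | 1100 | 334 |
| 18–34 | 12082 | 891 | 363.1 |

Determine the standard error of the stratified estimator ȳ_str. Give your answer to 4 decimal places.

0.4060

Var(ȳ_str) = Σₕ Wₕ²(1 − fₕ)sₕ²/nₕ with Wₕ = Nₕ/N, N = 23364.
55–64: Wₕ = 0.48287964; term = 0.48287964²·(1 − 0.09750044)·334/1100 = 0.063896721.
18–34: Wₕ = 0.51712036; term = 0.51712036²·(1 − 0.07374607)·363.1/891 = 0.10093967.
Sum = 0.16483639.
SE = √(0.16483639) = 0.4060.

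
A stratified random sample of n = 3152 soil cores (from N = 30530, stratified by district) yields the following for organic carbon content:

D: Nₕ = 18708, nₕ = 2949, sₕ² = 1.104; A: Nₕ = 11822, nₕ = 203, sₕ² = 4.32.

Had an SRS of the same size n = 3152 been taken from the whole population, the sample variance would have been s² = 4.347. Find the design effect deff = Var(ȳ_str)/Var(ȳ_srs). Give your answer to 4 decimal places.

Var(ȳ_str) = Σ Wₕ²(1−fₕ)sₕ²/nₕ with Wₕ = Nₕ/30530:
  D: (18708/30530)²·(1−2949/18708)·1.104/2949 = 1.1841227 × 10^-4
  A: (11822/30530)²·(1−203/11822)·4.32/203 = 0.0031361282
  → Var(ȳ_str) = 0.0032545405.
Var(ȳ_srs) = (1 − 3152/30530)·4.347/3152 = 0.0012367398.
deff = 0.0032545405 / 0.0012367398 = 2.6315.

2.6315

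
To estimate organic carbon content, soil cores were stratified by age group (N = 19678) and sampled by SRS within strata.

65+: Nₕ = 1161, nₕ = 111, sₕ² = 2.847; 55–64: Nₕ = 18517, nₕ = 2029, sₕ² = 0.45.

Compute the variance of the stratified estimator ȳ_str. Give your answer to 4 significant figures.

Var(ȳ_str) = Σₕ Wₕ²(1 − fₕ)sₕ²/nₕ with Wₕ = Nₕ/N, N = 19678.
65+: Wₕ = 0.05899990; term = 0.05899990²·(1 − 0.09560724)·2.847/111 = 8.0746572 × 10^-5.
55–64: Wₕ = 0.94100010; term = 0.94100010²·(1 − 0.10957499)·0.45/2029 = 1.7486672 × 10^-4.
Sum = 2.5561329 × 10^-4.

2.556 × 10^-4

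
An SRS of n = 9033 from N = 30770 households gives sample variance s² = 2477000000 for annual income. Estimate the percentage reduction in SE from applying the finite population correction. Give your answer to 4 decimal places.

f = n/N = 9033/30770 = 0.29356516.
SE_no-fpc = √(s²/n) = 523.6571; SE_fpc = √((1−f)s²/n) = 440.13211.
Ratio = √(1−f) = 0.84049678. Reduction = 100·(1 − 0.84049678) = 15.9503%.

15.9503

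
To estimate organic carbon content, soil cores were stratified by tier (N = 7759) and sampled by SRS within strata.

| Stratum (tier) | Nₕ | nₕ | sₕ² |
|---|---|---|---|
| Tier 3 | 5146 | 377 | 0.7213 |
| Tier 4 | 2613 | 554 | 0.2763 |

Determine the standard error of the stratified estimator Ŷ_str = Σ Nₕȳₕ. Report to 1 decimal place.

222.8

Var(Ŷ_str) = Σₕ Nₕ²(1 − fₕ)sₕ²/nₕ.
Tier 3: 5146²·(1 − 377/5146)·0.7213/377 = 46953.902.
Tier 4: 2613²·(1 − 554/2613)·0.2763/554 = 2683.2855.
Sum = 49637.188.
SE = √(49637.188) = 222.8.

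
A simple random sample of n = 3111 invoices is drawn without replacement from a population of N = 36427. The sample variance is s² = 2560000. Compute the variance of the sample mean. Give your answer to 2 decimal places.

752.61

Under SRS without replacement, Var(ȳ) = (1 − f)·s²/n with f = n/N = 3111/36427 = 0.08540368.
Var(ȳ) = (1 − 0.08540368)·2560000/3111 = 0.91459632·822.88653 = 752.60899.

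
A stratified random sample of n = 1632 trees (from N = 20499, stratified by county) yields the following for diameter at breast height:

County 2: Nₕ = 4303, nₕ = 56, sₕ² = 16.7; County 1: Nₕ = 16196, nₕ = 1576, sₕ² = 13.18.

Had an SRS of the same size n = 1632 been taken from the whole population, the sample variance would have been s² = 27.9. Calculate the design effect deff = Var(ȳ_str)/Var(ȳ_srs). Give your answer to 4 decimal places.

1.1238

Var(ȳ_str) = Σ Wₕ²(1−fₕ)sₕ²/nₕ with Wₕ = Nₕ/20499:
  County 2: (4303/20499)²·(1−56/4303)·16.7/56 = 0.012969305
  County 1: (16196/20499)²·(1−1576/16196)·13.18/1576 = 0.0047124742
  → Var(ȳ_str) = 0.017681779.
Var(ȳ_srs) = (1 − 1632/20499)·27.9/1632 = 0.015734546.
deff = 0.017681779 / 0.015734546 = 1.1238.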